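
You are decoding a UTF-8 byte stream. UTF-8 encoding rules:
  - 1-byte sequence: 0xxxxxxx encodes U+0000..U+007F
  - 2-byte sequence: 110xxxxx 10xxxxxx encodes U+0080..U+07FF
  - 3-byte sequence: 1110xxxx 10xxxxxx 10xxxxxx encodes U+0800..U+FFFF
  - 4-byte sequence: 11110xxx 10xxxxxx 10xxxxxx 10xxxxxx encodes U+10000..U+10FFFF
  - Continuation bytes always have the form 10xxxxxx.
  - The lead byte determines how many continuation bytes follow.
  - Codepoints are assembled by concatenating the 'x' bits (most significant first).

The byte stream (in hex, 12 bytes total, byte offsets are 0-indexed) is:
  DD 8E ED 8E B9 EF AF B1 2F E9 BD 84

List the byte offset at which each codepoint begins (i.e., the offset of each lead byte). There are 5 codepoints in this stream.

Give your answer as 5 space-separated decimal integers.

Byte[0]=DD: 2-byte lead, need 1 cont bytes. acc=0x1D
Byte[1]=8E: continuation. acc=(acc<<6)|0x0E=0x74E
Completed: cp=U+074E (starts at byte 0)
Byte[2]=ED: 3-byte lead, need 2 cont bytes. acc=0xD
Byte[3]=8E: continuation. acc=(acc<<6)|0x0E=0x34E
Byte[4]=B9: continuation. acc=(acc<<6)|0x39=0xD3B9
Completed: cp=U+D3B9 (starts at byte 2)
Byte[5]=EF: 3-byte lead, need 2 cont bytes. acc=0xF
Byte[6]=AF: continuation. acc=(acc<<6)|0x2F=0x3EF
Byte[7]=B1: continuation. acc=(acc<<6)|0x31=0xFBF1
Completed: cp=U+FBF1 (starts at byte 5)
Byte[8]=2F: 1-byte ASCII. cp=U+002F
Byte[9]=E9: 3-byte lead, need 2 cont bytes. acc=0x9
Byte[10]=BD: continuation. acc=(acc<<6)|0x3D=0x27D
Byte[11]=84: continuation. acc=(acc<<6)|0x04=0x9F44
Completed: cp=U+9F44 (starts at byte 9)

Answer: 0 2 5 8 9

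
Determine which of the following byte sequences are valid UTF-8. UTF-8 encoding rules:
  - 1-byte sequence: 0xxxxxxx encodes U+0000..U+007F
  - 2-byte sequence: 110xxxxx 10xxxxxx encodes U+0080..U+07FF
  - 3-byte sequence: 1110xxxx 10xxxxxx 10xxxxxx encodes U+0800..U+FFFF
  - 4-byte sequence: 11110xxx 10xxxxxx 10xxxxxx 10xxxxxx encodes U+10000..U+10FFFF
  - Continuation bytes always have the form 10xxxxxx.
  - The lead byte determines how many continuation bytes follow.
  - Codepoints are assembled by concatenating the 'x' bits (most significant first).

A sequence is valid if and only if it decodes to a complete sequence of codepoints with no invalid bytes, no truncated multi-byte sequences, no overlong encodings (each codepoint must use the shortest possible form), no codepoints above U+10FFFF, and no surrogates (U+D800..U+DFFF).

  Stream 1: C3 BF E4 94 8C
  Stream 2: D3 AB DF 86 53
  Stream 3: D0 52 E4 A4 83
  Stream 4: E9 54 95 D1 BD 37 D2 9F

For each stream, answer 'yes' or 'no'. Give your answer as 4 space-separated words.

Stream 1: decodes cleanly. VALID
Stream 2: decodes cleanly. VALID
Stream 3: error at byte offset 1. INVALID
Stream 4: error at byte offset 1. INVALID

Answer: yes yes no no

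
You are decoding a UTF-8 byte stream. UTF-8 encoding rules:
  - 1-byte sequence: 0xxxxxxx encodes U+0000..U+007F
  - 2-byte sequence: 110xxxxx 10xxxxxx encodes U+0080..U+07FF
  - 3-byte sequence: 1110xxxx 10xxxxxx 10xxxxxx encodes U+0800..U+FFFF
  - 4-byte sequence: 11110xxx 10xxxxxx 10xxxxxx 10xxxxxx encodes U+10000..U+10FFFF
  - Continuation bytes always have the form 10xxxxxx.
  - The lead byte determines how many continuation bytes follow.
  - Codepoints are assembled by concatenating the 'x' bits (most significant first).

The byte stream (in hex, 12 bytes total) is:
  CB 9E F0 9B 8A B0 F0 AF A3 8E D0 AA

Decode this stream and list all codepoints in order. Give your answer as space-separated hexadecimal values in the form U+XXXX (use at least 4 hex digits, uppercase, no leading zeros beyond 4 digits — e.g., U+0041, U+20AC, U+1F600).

Answer: U+02DE U+1B2B0 U+2F8CE U+042A

Derivation:
Byte[0]=CB: 2-byte lead, need 1 cont bytes. acc=0xB
Byte[1]=9E: continuation. acc=(acc<<6)|0x1E=0x2DE
Completed: cp=U+02DE (starts at byte 0)
Byte[2]=F0: 4-byte lead, need 3 cont bytes. acc=0x0
Byte[3]=9B: continuation. acc=(acc<<6)|0x1B=0x1B
Byte[4]=8A: continuation. acc=(acc<<6)|0x0A=0x6CA
Byte[5]=B0: continuation. acc=(acc<<6)|0x30=0x1B2B0
Completed: cp=U+1B2B0 (starts at byte 2)
Byte[6]=F0: 4-byte lead, need 3 cont bytes. acc=0x0
Byte[7]=AF: continuation. acc=(acc<<6)|0x2F=0x2F
Byte[8]=A3: continuation. acc=(acc<<6)|0x23=0xBE3
Byte[9]=8E: continuation. acc=(acc<<6)|0x0E=0x2F8CE
Completed: cp=U+2F8CE (starts at byte 6)
Byte[10]=D0: 2-byte lead, need 1 cont bytes. acc=0x10
Byte[11]=AA: continuation. acc=(acc<<6)|0x2A=0x42A
Completed: cp=U+042A (starts at byte 10)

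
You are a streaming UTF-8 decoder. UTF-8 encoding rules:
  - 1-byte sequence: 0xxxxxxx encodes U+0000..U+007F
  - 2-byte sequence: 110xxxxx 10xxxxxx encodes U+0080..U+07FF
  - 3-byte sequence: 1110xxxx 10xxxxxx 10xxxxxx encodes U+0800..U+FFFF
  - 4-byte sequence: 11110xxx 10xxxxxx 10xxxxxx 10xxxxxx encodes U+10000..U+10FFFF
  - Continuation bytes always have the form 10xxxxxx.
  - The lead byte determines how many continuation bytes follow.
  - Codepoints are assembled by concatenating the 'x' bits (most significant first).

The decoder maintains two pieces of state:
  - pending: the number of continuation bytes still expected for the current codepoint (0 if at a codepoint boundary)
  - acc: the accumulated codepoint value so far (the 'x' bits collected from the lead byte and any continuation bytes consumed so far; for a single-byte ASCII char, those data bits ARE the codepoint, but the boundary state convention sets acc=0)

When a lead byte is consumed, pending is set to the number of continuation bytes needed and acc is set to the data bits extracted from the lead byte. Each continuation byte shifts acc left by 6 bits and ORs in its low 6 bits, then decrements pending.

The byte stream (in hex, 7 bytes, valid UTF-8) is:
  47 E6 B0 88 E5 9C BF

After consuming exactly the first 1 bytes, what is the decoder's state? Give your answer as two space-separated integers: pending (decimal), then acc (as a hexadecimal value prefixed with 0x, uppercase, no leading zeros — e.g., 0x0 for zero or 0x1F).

Answer: 0 0x0

Derivation:
Byte[0]=47: 1-byte. pending=0, acc=0x0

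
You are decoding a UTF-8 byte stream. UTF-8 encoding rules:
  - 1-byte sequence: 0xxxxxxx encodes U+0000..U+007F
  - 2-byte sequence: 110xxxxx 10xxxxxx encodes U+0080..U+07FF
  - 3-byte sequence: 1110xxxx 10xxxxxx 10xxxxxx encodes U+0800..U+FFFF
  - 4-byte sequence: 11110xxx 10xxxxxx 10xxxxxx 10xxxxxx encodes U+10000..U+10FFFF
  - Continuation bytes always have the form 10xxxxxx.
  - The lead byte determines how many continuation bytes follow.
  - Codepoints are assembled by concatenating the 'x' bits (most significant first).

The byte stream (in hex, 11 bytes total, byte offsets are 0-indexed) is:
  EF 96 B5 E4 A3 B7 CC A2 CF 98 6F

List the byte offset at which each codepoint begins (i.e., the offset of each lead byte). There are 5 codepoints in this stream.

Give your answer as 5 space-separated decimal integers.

Byte[0]=EF: 3-byte lead, need 2 cont bytes. acc=0xF
Byte[1]=96: continuation. acc=(acc<<6)|0x16=0x3D6
Byte[2]=B5: continuation. acc=(acc<<6)|0x35=0xF5B5
Completed: cp=U+F5B5 (starts at byte 0)
Byte[3]=E4: 3-byte lead, need 2 cont bytes. acc=0x4
Byte[4]=A3: continuation. acc=(acc<<6)|0x23=0x123
Byte[5]=B7: continuation. acc=(acc<<6)|0x37=0x48F7
Completed: cp=U+48F7 (starts at byte 3)
Byte[6]=CC: 2-byte lead, need 1 cont bytes. acc=0xC
Byte[7]=A2: continuation. acc=(acc<<6)|0x22=0x322
Completed: cp=U+0322 (starts at byte 6)
Byte[8]=CF: 2-byte lead, need 1 cont bytes. acc=0xF
Byte[9]=98: continuation. acc=(acc<<6)|0x18=0x3D8
Completed: cp=U+03D8 (starts at byte 8)
Byte[10]=6F: 1-byte ASCII. cp=U+006F

Answer: 0 3 6 8 10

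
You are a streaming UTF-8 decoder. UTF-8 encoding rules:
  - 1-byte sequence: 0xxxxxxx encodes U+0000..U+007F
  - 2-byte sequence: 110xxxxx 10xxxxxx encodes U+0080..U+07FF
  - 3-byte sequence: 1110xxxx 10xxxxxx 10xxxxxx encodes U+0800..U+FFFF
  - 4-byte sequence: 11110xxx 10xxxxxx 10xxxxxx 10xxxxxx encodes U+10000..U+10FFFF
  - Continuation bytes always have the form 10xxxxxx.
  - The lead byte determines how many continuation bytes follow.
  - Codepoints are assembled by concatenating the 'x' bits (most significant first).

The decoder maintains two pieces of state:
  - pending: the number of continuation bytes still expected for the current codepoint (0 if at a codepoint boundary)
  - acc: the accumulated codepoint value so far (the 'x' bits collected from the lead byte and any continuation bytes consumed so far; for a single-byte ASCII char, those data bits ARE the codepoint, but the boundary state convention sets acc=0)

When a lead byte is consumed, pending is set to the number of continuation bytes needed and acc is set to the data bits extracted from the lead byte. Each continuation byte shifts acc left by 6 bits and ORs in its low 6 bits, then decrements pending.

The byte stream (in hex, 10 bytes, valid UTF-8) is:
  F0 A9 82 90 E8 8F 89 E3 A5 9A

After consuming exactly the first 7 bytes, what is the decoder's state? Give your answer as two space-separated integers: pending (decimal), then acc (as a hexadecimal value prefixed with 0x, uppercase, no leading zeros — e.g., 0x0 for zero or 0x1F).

Byte[0]=F0: 4-byte lead. pending=3, acc=0x0
Byte[1]=A9: continuation. acc=(acc<<6)|0x29=0x29, pending=2
Byte[2]=82: continuation. acc=(acc<<6)|0x02=0xA42, pending=1
Byte[3]=90: continuation. acc=(acc<<6)|0x10=0x29090, pending=0
Byte[4]=E8: 3-byte lead. pending=2, acc=0x8
Byte[5]=8F: continuation. acc=(acc<<6)|0x0F=0x20F, pending=1
Byte[6]=89: continuation. acc=(acc<<6)|0x09=0x83C9, pending=0

Answer: 0 0x83C9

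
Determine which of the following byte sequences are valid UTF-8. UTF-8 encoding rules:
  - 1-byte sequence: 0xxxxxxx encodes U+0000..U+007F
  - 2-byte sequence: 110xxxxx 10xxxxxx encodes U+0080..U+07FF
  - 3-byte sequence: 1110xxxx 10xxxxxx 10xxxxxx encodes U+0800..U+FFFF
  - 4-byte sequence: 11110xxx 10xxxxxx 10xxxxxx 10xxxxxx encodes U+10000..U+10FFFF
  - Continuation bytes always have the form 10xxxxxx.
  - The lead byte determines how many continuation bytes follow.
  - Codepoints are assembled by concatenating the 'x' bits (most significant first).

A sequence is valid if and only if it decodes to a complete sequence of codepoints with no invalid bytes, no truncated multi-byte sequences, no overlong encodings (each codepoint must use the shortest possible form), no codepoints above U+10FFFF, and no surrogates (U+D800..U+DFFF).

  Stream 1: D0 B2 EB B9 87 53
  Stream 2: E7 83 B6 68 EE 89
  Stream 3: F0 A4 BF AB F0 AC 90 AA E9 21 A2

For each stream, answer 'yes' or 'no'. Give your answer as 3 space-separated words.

Answer: yes no no

Derivation:
Stream 1: decodes cleanly. VALID
Stream 2: error at byte offset 6. INVALID
Stream 3: error at byte offset 9. INVALID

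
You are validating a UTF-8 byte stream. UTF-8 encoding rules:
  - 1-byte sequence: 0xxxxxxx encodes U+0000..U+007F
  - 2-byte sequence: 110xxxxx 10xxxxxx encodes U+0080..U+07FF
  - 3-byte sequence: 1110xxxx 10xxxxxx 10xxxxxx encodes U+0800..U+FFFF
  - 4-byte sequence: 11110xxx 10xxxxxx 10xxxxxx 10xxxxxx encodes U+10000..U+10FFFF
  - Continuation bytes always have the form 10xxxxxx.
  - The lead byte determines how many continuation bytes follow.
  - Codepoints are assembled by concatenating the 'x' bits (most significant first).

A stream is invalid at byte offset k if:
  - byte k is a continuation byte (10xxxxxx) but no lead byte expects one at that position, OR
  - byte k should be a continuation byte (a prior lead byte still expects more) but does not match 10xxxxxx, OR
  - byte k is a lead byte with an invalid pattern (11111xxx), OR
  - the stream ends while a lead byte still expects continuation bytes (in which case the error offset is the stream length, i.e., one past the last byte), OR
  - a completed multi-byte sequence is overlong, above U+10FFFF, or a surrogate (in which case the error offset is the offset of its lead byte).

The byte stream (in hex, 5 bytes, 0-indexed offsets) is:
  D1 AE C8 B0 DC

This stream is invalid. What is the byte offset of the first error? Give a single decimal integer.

Answer: 5

Derivation:
Byte[0]=D1: 2-byte lead, need 1 cont bytes. acc=0x11
Byte[1]=AE: continuation. acc=(acc<<6)|0x2E=0x46E
Completed: cp=U+046E (starts at byte 0)
Byte[2]=C8: 2-byte lead, need 1 cont bytes. acc=0x8
Byte[3]=B0: continuation. acc=(acc<<6)|0x30=0x230
Completed: cp=U+0230 (starts at byte 2)
Byte[4]=DC: 2-byte lead, need 1 cont bytes. acc=0x1C
Byte[5]: stream ended, expected continuation. INVALID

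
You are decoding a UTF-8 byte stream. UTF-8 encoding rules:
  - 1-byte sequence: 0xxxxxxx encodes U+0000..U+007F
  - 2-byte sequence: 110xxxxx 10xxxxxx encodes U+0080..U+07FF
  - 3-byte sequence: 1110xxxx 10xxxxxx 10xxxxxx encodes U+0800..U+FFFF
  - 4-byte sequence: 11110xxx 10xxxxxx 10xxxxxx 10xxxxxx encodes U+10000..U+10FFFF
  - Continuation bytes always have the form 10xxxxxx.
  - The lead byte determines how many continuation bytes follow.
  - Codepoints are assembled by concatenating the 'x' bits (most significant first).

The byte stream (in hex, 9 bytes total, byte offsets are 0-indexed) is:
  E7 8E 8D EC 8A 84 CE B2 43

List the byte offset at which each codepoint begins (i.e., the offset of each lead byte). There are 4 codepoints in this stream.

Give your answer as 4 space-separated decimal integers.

Byte[0]=E7: 3-byte lead, need 2 cont bytes. acc=0x7
Byte[1]=8E: continuation. acc=(acc<<6)|0x0E=0x1CE
Byte[2]=8D: continuation. acc=(acc<<6)|0x0D=0x738D
Completed: cp=U+738D (starts at byte 0)
Byte[3]=EC: 3-byte lead, need 2 cont bytes. acc=0xC
Byte[4]=8A: continuation. acc=(acc<<6)|0x0A=0x30A
Byte[5]=84: continuation. acc=(acc<<6)|0x04=0xC284
Completed: cp=U+C284 (starts at byte 3)
Byte[6]=CE: 2-byte lead, need 1 cont bytes. acc=0xE
Byte[7]=B2: continuation. acc=(acc<<6)|0x32=0x3B2
Completed: cp=U+03B2 (starts at byte 6)
Byte[8]=43: 1-byte ASCII. cp=U+0043

Answer: 0 3 6 8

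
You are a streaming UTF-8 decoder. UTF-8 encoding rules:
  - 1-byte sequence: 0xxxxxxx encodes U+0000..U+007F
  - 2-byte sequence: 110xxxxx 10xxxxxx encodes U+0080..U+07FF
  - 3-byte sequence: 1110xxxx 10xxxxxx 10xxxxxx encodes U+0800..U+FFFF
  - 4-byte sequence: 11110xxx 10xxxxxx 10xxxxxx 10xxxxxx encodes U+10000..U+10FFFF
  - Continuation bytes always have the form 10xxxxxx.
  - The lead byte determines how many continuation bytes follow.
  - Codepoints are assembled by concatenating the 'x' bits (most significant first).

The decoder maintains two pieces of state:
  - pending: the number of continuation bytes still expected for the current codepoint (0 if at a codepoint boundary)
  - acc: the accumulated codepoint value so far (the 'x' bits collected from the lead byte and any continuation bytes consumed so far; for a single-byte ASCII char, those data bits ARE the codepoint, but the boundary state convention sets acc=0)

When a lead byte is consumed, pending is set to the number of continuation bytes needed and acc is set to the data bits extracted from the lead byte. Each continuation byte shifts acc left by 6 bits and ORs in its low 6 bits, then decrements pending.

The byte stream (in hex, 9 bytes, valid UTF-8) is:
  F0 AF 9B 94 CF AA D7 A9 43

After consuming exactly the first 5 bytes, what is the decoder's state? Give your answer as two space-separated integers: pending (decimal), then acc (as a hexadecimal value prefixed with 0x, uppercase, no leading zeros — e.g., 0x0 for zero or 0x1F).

Byte[0]=F0: 4-byte lead. pending=3, acc=0x0
Byte[1]=AF: continuation. acc=(acc<<6)|0x2F=0x2F, pending=2
Byte[2]=9B: continuation. acc=(acc<<6)|0x1B=0xBDB, pending=1
Byte[3]=94: continuation. acc=(acc<<6)|0x14=0x2F6D4, pending=0
Byte[4]=CF: 2-byte lead. pending=1, acc=0xF

Answer: 1 0xF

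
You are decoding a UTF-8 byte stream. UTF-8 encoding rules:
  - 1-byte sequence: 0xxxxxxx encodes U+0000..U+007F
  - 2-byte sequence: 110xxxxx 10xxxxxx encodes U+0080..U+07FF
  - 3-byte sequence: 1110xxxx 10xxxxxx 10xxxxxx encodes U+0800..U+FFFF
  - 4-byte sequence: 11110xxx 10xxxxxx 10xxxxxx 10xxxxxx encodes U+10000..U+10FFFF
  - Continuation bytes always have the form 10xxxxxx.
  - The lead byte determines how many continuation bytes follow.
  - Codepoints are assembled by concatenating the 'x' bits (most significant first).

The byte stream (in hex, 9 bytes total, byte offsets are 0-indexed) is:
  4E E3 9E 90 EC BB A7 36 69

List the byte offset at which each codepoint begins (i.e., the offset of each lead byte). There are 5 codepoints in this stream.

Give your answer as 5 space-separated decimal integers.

Byte[0]=4E: 1-byte ASCII. cp=U+004E
Byte[1]=E3: 3-byte lead, need 2 cont bytes. acc=0x3
Byte[2]=9E: continuation. acc=(acc<<6)|0x1E=0xDE
Byte[3]=90: continuation. acc=(acc<<6)|0x10=0x3790
Completed: cp=U+3790 (starts at byte 1)
Byte[4]=EC: 3-byte lead, need 2 cont bytes. acc=0xC
Byte[5]=BB: continuation. acc=(acc<<6)|0x3B=0x33B
Byte[6]=A7: continuation. acc=(acc<<6)|0x27=0xCEE7
Completed: cp=U+CEE7 (starts at byte 4)
Byte[7]=36: 1-byte ASCII. cp=U+0036
Byte[8]=69: 1-byte ASCII. cp=U+0069

Answer: 0 1 4 7 8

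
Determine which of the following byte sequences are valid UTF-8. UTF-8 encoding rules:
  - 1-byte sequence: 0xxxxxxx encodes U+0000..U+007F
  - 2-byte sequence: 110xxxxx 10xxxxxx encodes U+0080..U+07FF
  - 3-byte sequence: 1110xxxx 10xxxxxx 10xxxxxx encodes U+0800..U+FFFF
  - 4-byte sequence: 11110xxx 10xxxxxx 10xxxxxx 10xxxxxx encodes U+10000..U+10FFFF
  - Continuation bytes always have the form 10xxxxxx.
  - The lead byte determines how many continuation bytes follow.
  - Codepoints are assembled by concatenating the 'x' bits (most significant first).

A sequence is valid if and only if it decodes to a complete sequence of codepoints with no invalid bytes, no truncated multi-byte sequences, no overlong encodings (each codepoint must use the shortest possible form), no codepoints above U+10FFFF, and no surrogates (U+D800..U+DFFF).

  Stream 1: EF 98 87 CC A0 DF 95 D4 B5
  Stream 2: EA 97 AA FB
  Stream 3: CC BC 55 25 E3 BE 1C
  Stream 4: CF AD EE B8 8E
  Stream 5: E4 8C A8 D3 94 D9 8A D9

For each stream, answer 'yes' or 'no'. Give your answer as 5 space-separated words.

Answer: yes no no yes no

Derivation:
Stream 1: decodes cleanly. VALID
Stream 2: error at byte offset 3. INVALID
Stream 3: error at byte offset 6. INVALID
Stream 4: decodes cleanly. VALID
Stream 5: error at byte offset 8. INVALID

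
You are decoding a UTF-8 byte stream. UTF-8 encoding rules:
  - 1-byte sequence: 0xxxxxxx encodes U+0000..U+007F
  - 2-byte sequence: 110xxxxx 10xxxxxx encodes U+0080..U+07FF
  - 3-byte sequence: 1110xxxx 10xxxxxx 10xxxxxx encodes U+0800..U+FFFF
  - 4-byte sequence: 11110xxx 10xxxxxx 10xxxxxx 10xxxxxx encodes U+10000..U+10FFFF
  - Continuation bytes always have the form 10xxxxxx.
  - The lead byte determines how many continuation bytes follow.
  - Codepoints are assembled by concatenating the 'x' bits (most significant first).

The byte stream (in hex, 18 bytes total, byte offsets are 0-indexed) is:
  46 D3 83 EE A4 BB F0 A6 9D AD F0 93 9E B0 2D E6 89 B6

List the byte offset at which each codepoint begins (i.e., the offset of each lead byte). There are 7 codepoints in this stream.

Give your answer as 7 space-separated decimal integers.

Byte[0]=46: 1-byte ASCII. cp=U+0046
Byte[1]=D3: 2-byte lead, need 1 cont bytes. acc=0x13
Byte[2]=83: continuation. acc=(acc<<6)|0x03=0x4C3
Completed: cp=U+04C3 (starts at byte 1)
Byte[3]=EE: 3-byte lead, need 2 cont bytes. acc=0xE
Byte[4]=A4: continuation. acc=(acc<<6)|0x24=0x3A4
Byte[5]=BB: continuation. acc=(acc<<6)|0x3B=0xE93B
Completed: cp=U+E93B (starts at byte 3)
Byte[6]=F0: 4-byte lead, need 3 cont bytes. acc=0x0
Byte[7]=A6: continuation. acc=(acc<<6)|0x26=0x26
Byte[8]=9D: continuation. acc=(acc<<6)|0x1D=0x99D
Byte[9]=AD: continuation. acc=(acc<<6)|0x2D=0x2676D
Completed: cp=U+2676D (starts at byte 6)
Byte[10]=F0: 4-byte lead, need 3 cont bytes. acc=0x0
Byte[11]=93: continuation. acc=(acc<<6)|0x13=0x13
Byte[12]=9E: continuation. acc=(acc<<6)|0x1E=0x4DE
Byte[13]=B0: continuation. acc=(acc<<6)|0x30=0x137B0
Completed: cp=U+137B0 (starts at byte 10)
Byte[14]=2D: 1-byte ASCII. cp=U+002D
Byte[15]=E6: 3-byte lead, need 2 cont bytes. acc=0x6
Byte[16]=89: continuation. acc=(acc<<6)|0x09=0x189
Byte[17]=B6: continuation. acc=(acc<<6)|0x36=0x6276
Completed: cp=U+6276 (starts at byte 15)

Answer: 0 1 3 6 10 14 15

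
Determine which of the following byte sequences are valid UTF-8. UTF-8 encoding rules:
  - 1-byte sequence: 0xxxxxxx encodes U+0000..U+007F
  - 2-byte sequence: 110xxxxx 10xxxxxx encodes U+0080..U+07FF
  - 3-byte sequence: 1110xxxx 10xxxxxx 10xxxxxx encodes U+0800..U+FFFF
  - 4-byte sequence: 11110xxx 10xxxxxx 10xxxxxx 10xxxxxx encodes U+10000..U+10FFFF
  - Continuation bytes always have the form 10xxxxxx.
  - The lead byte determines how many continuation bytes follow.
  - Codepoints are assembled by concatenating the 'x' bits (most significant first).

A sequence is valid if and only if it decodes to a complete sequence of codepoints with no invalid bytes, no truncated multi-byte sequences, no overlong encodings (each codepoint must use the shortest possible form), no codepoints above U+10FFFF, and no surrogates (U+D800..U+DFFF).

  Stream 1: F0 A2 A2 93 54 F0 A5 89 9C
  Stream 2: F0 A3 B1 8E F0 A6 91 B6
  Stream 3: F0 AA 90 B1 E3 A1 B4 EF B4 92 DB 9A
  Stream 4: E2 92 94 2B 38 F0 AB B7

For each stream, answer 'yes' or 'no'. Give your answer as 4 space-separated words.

Answer: yes yes yes no

Derivation:
Stream 1: decodes cleanly. VALID
Stream 2: decodes cleanly. VALID
Stream 3: decodes cleanly. VALID
Stream 4: error at byte offset 8. INVALID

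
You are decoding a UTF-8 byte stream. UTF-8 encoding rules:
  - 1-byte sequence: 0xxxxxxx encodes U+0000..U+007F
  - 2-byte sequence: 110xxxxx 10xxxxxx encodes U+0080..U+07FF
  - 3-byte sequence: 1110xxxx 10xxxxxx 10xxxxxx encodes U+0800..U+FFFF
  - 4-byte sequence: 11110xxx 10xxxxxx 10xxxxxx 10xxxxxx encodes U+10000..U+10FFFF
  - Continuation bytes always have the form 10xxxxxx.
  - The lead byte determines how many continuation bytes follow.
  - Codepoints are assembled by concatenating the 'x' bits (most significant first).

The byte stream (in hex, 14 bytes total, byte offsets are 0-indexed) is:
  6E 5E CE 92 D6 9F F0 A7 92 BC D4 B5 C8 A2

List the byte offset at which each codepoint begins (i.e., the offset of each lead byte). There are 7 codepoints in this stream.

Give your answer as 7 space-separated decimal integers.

Answer: 0 1 2 4 6 10 12

Derivation:
Byte[0]=6E: 1-byte ASCII. cp=U+006E
Byte[1]=5E: 1-byte ASCII. cp=U+005E
Byte[2]=CE: 2-byte lead, need 1 cont bytes. acc=0xE
Byte[3]=92: continuation. acc=(acc<<6)|0x12=0x392
Completed: cp=U+0392 (starts at byte 2)
Byte[4]=D6: 2-byte lead, need 1 cont bytes. acc=0x16
Byte[5]=9F: continuation. acc=(acc<<6)|0x1F=0x59F
Completed: cp=U+059F (starts at byte 4)
Byte[6]=F0: 4-byte lead, need 3 cont bytes. acc=0x0
Byte[7]=A7: continuation. acc=(acc<<6)|0x27=0x27
Byte[8]=92: continuation. acc=(acc<<6)|0x12=0x9D2
Byte[9]=BC: continuation. acc=(acc<<6)|0x3C=0x274BC
Completed: cp=U+274BC (starts at byte 6)
Byte[10]=D4: 2-byte lead, need 1 cont bytes. acc=0x14
Byte[11]=B5: continuation. acc=(acc<<6)|0x35=0x535
Completed: cp=U+0535 (starts at byte 10)
Byte[12]=C8: 2-byte lead, need 1 cont bytes. acc=0x8
Byte[13]=A2: continuation. acc=(acc<<6)|0x22=0x222
Completed: cp=U+0222 (starts at byte 12)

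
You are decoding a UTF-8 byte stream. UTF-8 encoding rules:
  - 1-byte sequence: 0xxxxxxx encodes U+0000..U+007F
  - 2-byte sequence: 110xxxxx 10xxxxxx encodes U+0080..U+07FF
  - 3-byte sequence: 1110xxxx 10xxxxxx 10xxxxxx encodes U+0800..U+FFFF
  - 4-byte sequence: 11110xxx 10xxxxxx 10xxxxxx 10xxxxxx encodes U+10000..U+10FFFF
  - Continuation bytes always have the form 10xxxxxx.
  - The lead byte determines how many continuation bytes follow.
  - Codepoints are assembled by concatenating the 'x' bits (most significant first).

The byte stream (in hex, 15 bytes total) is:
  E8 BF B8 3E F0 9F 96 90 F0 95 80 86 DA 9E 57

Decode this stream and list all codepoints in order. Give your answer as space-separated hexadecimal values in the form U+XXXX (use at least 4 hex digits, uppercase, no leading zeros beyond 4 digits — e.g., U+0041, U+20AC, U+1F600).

Byte[0]=E8: 3-byte lead, need 2 cont bytes. acc=0x8
Byte[1]=BF: continuation. acc=(acc<<6)|0x3F=0x23F
Byte[2]=B8: continuation. acc=(acc<<6)|0x38=0x8FF8
Completed: cp=U+8FF8 (starts at byte 0)
Byte[3]=3E: 1-byte ASCII. cp=U+003E
Byte[4]=F0: 4-byte lead, need 3 cont bytes. acc=0x0
Byte[5]=9F: continuation. acc=(acc<<6)|0x1F=0x1F
Byte[6]=96: continuation. acc=(acc<<6)|0x16=0x7D6
Byte[7]=90: continuation. acc=(acc<<6)|0x10=0x1F590
Completed: cp=U+1F590 (starts at byte 4)
Byte[8]=F0: 4-byte lead, need 3 cont bytes. acc=0x0
Byte[9]=95: continuation. acc=(acc<<6)|0x15=0x15
Byte[10]=80: continuation. acc=(acc<<6)|0x00=0x540
Byte[11]=86: continuation. acc=(acc<<6)|0x06=0x15006
Completed: cp=U+15006 (starts at byte 8)
Byte[12]=DA: 2-byte lead, need 1 cont bytes. acc=0x1A
Byte[13]=9E: continuation. acc=(acc<<6)|0x1E=0x69E
Completed: cp=U+069E (starts at byte 12)
Byte[14]=57: 1-byte ASCII. cp=U+0057

Answer: U+8FF8 U+003E U+1F590 U+15006 U+069E U+0057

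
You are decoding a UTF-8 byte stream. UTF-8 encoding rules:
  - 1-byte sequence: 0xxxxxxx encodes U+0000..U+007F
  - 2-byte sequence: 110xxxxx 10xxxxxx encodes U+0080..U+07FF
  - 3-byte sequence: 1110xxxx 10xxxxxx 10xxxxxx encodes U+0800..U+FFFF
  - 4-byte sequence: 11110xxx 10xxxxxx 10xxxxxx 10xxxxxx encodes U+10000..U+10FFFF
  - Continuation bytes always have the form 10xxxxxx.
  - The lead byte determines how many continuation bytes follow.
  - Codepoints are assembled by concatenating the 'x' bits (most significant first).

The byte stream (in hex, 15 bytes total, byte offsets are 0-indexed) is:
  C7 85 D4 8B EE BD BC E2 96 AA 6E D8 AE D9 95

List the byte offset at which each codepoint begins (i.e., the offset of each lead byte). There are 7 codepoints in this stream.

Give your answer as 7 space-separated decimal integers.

Byte[0]=C7: 2-byte lead, need 1 cont bytes. acc=0x7
Byte[1]=85: continuation. acc=(acc<<6)|0x05=0x1C5
Completed: cp=U+01C5 (starts at byte 0)
Byte[2]=D4: 2-byte lead, need 1 cont bytes. acc=0x14
Byte[3]=8B: continuation. acc=(acc<<6)|0x0B=0x50B
Completed: cp=U+050B (starts at byte 2)
Byte[4]=EE: 3-byte lead, need 2 cont bytes. acc=0xE
Byte[5]=BD: continuation. acc=(acc<<6)|0x3D=0x3BD
Byte[6]=BC: continuation. acc=(acc<<6)|0x3C=0xEF7C
Completed: cp=U+EF7C (starts at byte 4)
Byte[7]=E2: 3-byte lead, need 2 cont bytes. acc=0x2
Byte[8]=96: continuation. acc=(acc<<6)|0x16=0x96
Byte[9]=AA: continuation. acc=(acc<<6)|0x2A=0x25AA
Completed: cp=U+25AA (starts at byte 7)
Byte[10]=6E: 1-byte ASCII. cp=U+006E
Byte[11]=D8: 2-byte lead, need 1 cont bytes. acc=0x18
Byte[12]=AE: continuation. acc=(acc<<6)|0x2E=0x62E
Completed: cp=U+062E (starts at byte 11)
Byte[13]=D9: 2-byte lead, need 1 cont bytes. acc=0x19
Byte[14]=95: continuation. acc=(acc<<6)|0x15=0x655
Completed: cp=U+0655 (starts at byte 13)

Answer: 0 2 4 7 10 11 13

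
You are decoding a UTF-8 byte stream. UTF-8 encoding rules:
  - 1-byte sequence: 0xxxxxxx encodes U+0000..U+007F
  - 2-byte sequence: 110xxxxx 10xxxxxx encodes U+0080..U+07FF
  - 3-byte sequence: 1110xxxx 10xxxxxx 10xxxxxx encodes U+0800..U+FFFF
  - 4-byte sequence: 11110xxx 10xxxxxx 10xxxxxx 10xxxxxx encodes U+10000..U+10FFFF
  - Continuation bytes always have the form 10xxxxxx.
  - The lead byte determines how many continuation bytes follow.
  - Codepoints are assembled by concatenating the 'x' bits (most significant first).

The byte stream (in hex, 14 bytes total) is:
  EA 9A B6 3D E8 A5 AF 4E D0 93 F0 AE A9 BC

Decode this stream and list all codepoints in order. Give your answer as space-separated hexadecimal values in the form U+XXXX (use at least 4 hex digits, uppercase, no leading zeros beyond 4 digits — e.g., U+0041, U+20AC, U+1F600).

Byte[0]=EA: 3-byte lead, need 2 cont bytes. acc=0xA
Byte[1]=9A: continuation. acc=(acc<<6)|0x1A=0x29A
Byte[2]=B6: continuation. acc=(acc<<6)|0x36=0xA6B6
Completed: cp=U+A6B6 (starts at byte 0)
Byte[3]=3D: 1-byte ASCII. cp=U+003D
Byte[4]=E8: 3-byte lead, need 2 cont bytes. acc=0x8
Byte[5]=A5: continuation. acc=(acc<<6)|0x25=0x225
Byte[6]=AF: continuation. acc=(acc<<6)|0x2F=0x896F
Completed: cp=U+896F (starts at byte 4)
Byte[7]=4E: 1-byte ASCII. cp=U+004E
Byte[8]=D0: 2-byte lead, need 1 cont bytes. acc=0x10
Byte[9]=93: continuation. acc=(acc<<6)|0x13=0x413
Completed: cp=U+0413 (starts at byte 8)
Byte[10]=F0: 4-byte lead, need 3 cont bytes. acc=0x0
Byte[11]=AE: continuation. acc=(acc<<6)|0x2E=0x2E
Byte[12]=A9: continuation. acc=(acc<<6)|0x29=0xBA9
Byte[13]=BC: continuation. acc=(acc<<6)|0x3C=0x2EA7C
Completed: cp=U+2EA7C (starts at byte 10)

Answer: U+A6B6 U+003D U+896F U+004E U+0413 U+2EA7C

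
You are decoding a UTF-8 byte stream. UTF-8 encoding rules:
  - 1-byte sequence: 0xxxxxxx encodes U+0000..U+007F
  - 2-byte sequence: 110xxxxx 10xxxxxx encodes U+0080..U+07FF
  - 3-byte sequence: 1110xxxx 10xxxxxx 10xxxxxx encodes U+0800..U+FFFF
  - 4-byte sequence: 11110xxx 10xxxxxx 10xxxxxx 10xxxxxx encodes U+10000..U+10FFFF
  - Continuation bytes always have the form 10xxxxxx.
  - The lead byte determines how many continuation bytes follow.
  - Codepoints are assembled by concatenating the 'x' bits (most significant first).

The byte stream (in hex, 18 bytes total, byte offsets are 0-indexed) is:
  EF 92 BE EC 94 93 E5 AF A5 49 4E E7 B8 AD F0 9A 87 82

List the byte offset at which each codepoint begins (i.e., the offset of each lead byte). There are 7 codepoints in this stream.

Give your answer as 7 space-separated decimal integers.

Answer: 0 3 6 9 10 11 14

Derivation:
Byte[0]=EF: 3-byte lead, need 2 cont bytes. acc=0xF
Byte[1]=92: continuation. acc=(acc<<6)|0x12=0x3D2
Byte[2]=BE: continuation. acc=(acc<<6)|0x3E=0xF4BE
Completed: cp=U+F4BE (starts at byte 0)
Byte[3]=EC: 3-byte lead, need 2 cont bytes. acc=0xC
Byte[4]=94: continuation. acc=(acc<<6)|0x14=0x314
Byte[5]=93: continuation. acc=(acc<<6)|0x13=0xC513
Completed: cp=U+C513 (starts at byte 3)
Byte[6]=E5: 3-byte lead, need 2 cont bytes. acc=0x5
Byte[7]=AF: continuation. acc=(acc<<6)|0x2F=0x16F
Byte[8]=A5: continuation. acc=(acc<<6)|0x25=0x5BE5
Completed: cp=U+5BE5 (starts at byte 6)
Byte[9]=49: 1-byte ASCII. cp=U+0049
Byte[10]=4E: 1-byte ASCII. cp=U+004E
Byte[11]=E7: 3-byte lead, need 2 cont bytes. acc=0x7
Byte[12]=B8: continuation. acc=(acc<<6)|0x38=0x1F8
Byte[13]=AD: continuation. acc=(acc<<6)|0x2D=0x7E2D
Completed: cp=U+7E2D (starts at byte 11)
Byte[14]=F0: 4-byte lead, need 3 cont bytes. acc=0x0
Byte[15]=9A: continuation. acc=(acc<<6)|0x1A=0x1A
Byte[16]=87: continuation. acc=(acc<<6)|0x07=0x687
Byte[17]=82: continuation. acc=(acc<<6)|0x02=0x1A1C2
Completed: cp=U+1A1C2 (starts at byte 14)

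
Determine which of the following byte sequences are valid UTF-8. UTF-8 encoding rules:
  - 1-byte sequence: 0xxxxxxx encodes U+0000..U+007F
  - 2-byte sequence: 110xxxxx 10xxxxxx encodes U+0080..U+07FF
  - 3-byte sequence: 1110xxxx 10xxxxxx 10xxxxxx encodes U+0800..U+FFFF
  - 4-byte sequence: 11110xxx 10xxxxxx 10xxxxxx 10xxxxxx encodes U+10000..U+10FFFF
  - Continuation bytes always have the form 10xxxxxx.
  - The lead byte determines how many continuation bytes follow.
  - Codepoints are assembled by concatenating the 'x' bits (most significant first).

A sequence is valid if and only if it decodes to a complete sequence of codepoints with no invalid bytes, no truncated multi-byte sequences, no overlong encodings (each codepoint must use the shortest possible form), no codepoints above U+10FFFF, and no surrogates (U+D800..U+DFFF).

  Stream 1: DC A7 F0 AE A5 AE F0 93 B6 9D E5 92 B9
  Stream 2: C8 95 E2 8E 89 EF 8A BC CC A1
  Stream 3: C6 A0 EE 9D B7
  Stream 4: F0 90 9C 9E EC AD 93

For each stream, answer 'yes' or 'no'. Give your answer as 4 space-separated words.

Stream 1: decodes cleanly. VALID
Stream 2: decodes cleanly. VALID
Stream 3: decodes cleanly. VALID
Stream 4: decodes cleanly. VALID

Answer: yes yes yes yes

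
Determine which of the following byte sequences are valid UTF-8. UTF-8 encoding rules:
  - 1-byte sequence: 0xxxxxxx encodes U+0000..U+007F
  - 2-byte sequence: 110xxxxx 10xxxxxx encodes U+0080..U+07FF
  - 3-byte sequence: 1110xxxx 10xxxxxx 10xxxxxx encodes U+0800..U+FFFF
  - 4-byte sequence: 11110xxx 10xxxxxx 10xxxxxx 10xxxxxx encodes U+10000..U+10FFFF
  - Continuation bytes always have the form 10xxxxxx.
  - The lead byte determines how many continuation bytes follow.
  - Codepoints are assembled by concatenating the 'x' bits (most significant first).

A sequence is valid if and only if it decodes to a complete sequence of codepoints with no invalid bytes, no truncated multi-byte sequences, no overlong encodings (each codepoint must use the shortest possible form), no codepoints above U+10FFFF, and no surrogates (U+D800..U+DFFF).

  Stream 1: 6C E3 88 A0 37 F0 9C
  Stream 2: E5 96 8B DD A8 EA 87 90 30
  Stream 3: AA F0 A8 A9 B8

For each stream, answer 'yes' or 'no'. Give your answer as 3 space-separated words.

Answer: no yes no

Derivation:
Stream 1: error at byte offset 7. INVALID
Stream 2: decodes cleanly. VALID
Stream 3: error at byte offset 0. INVALID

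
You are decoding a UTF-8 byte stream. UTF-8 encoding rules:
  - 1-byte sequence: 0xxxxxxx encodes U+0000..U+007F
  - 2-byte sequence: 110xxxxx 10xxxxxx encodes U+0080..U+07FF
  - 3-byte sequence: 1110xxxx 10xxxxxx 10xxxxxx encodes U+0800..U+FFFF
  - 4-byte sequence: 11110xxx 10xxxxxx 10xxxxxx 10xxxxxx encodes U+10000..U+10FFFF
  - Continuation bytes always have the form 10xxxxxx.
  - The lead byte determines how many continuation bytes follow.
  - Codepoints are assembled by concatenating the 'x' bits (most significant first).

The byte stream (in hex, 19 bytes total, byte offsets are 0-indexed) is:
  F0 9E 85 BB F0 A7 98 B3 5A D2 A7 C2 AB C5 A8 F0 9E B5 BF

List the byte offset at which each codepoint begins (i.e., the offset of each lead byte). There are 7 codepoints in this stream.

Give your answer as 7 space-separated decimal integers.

Answer: 0 4 8 9 11 13 15

Derivation:
Byte[0]=F0: 4-byte lead, need 3 cont bytes. acc=0x0
Byte[1]=9E: continuation. acc=(acc<<6)|0x1E=0x1E
Byte[2]=85: continuation. acc=(acc<<6)|0x05=0x785
Byte[3]=BB: continuation. acc=(acc<<6)|0x3B=0x1E17B
Completed: cp=U+1E17B (starts at byte 0)
Byte[4]=F0: 4-byte lead, need 3 cont bytes. acc=0x0
Byte[5]=A7: continuation. acc=(acc<<6)|0x27=0x27
Byte[6]=98: continuation. acc=(acc<<6)|0x18=0x9D8
Byte[7]=B3: continuation. acc=(acc<<6)|0x33=0x27633
Completed: cp=U+27633 (starts at byte 4)
Byte[8]=5A: 1-byte ASCII. cp=U+005A
Byte[9]=D2: 2-byte lead, need 1 cont bytes. acc=0x12
Byte[10]=A7: continuation. acc=(acc<<6)|0x27=0x4A7
Completed: cp=U+04A7 (starts at byte 9)
Byte[11]=C2: 2-byte lead, need 1 cont bytes. acc=0x2
Byte[12]=AB: continuation. acc=(acc<<6)|0x2B=0xAB
Completed: cp=U+00AB (starts at byte 11)
Byte[13]=C5: 2-byte lead, need 1 cont bytes. acc=0x5
Byte[14]=A8: continuation. acc=(acc<<6)|0x28=0x168
Completed: cp=U+0168 (starts at byte 13)
Byte[15]=F0: 4-byte lead, need 3 cont bytes. acc=0x0
Byte[16]=9E: continuation. acc=(acc<<6)|0x1E=0x1E
Byte[17]=B5: continuation. acc=(acc<<6)|0x35=0x7B5
Byte[18]=BF: continuation. acc=(acc<<6)|0x3F=0x1ED7F
Completed: cp=U+1ED7F (starts at byte 15)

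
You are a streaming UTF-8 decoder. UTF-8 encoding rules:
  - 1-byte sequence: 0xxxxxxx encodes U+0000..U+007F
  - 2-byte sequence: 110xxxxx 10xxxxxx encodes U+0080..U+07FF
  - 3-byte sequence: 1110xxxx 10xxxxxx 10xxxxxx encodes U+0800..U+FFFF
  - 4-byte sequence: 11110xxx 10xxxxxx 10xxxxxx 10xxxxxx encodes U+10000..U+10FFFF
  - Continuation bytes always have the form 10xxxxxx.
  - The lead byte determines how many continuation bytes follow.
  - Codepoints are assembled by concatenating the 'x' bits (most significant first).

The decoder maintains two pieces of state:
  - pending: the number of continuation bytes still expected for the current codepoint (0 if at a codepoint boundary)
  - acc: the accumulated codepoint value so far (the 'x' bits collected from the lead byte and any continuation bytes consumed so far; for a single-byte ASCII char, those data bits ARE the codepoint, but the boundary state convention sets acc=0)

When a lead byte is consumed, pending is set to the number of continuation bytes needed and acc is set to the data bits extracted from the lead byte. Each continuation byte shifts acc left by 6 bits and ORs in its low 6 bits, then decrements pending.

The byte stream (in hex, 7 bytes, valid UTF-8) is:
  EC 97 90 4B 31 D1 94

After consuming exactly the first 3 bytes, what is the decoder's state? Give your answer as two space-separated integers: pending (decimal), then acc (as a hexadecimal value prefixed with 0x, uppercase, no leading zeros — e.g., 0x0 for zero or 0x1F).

Byte[0]=EC: 3-byte lead. pending=2, acc=0xC
Byte[1]=97: continuation. acc=(acc<<6)|0x17=0x317, pending=1
Byte[2]=90: continuation. acc=(acc<<6)|0x10=0xC5D0, pending=0

Answer: 0 0xC5D0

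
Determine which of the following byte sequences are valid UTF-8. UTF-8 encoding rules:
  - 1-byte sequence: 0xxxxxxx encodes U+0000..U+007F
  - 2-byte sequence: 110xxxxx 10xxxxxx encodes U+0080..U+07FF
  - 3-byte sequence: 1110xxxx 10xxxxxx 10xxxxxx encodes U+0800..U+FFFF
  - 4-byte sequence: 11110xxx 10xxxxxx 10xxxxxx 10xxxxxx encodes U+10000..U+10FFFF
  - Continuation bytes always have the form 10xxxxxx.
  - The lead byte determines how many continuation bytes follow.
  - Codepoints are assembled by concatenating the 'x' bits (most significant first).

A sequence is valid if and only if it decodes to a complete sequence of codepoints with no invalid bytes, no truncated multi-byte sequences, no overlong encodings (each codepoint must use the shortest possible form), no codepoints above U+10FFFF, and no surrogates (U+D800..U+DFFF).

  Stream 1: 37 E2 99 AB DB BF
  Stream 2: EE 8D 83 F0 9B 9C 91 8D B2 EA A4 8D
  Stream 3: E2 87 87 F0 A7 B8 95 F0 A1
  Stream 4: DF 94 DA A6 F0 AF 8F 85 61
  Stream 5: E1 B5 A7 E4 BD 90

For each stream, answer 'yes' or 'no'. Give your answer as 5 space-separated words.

Answer: yes no no yes yes

Derivation:
Stream 1: decodes cleanly. VALID
Stream 2: error at byte offset 7. INVALID
Stream 3: error at byte offset 9. INVALID
Stream 4: decodes cleanly. VALID
Stream 5: decodes cleanly. VALID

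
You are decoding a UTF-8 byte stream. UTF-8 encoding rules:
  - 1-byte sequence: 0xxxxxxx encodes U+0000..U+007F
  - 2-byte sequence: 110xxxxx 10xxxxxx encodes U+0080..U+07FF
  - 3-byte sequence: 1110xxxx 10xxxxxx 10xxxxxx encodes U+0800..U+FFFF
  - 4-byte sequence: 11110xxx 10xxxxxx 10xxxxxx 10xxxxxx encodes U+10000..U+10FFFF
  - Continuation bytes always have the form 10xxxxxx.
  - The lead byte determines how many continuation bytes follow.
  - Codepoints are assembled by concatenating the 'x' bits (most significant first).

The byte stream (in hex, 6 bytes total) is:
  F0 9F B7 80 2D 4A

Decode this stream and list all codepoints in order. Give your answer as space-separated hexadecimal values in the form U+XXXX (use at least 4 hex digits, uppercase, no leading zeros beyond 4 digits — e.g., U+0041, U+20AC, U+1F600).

Byte[0]=F0: 4-byte lead, need 3 cont bytes. acc=0x0
Byte[1]=9F: continuation. acc=(acc<<6)|0x1F=0x1F
Byte[2]=B7: continuation. acc=(acc<<6)|0x37=0x7F7
Byte[3]=80: continuation. acc=(acc<<6)|0x00=0x1FDC0
Completed: cp=U+1FDC0 (starts at byte 0)
Byte[4]=2D: 1-byte ASCII. cp=U+002D
Byte[5]=4A: 1-byte ASCII. cp=U+004A

Answer: U+1FDC0 U+002D U+004A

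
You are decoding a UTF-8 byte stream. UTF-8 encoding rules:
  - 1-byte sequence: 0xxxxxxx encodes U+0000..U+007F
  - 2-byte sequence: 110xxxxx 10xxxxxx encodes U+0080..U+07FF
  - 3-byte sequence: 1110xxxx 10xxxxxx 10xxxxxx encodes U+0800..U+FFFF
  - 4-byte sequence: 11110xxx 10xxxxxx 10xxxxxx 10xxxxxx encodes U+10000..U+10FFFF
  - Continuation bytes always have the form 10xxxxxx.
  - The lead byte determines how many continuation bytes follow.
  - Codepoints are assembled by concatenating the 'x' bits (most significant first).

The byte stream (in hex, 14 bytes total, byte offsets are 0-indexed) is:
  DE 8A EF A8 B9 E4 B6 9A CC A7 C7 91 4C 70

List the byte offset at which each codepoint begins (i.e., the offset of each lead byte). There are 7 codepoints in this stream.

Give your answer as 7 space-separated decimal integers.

Byte[0]=DE: 2-byte lead, need 1 cont bytes. acc=0x1E
Byte[1]=8A: continuation. acc=(acc<<6)|0x0A=0x78A
Completed: cp=U+078A (starts at byte 0)
Byte[2]=EF: 3-byte lead, need 2 cont bytes. acc=0xF
Byte[3]=A8: continuation. acc=(acc<<6)|0x28=0x3E8
Byte[4]=B9: continuation. acc=(acc<<6)|0x39=0xFA39
Completed: cp=U+FA39 (starts at byte 2)
Byte[5]=E4: 3-byte lead, need 2 cont bytes. acc=0x4
Byte[6]=B6: continuation. acc=(acc<<6)|0x36=0x136
Byte[7]=9A: continuation. acc=(acc<<6)|0x1A=0x4D9A
Completed: cp=U+4D9A (starts at byte 5)
Byte[8]=CC: 2-byte lead, need 1 cont bytes. acc=0xC
Byte[9]=A7: continuation. acc=(acc<<6)|0x27=0x327
Completed: cp=U+0327 (starts at byte 8)
Byte[10]=C7: 2-byte lead, need 1 cont bytes. acc=0x7
Byte[11]=91: continuation. acc=(acc<<6)|0x11=0x1D1
Completed: cp=U+01D1 (starts at byte 10)
Byte[12]=4C: 1-byte ASCII. cp=U+004C
Byte[13]=70: 1-byte ASCII. cp=U+0070

Answer: 0 2 5 8 10 12 13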